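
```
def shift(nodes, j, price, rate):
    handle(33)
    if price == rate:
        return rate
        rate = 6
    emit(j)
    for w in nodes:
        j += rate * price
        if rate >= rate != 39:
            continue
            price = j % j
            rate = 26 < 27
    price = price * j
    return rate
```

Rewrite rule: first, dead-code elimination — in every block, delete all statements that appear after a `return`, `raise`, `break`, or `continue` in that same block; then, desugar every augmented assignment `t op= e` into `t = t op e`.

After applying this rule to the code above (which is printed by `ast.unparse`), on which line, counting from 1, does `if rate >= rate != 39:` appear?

Transformed code:
def shift(nodes, j, price, rate):
    handle(33)
    if price == rate:
        return rate
    emit(j)
    for w in nodes:
        j = j + rate * price
        if rate >= rate != 39:
            continue
    price = price * j
    return rate

8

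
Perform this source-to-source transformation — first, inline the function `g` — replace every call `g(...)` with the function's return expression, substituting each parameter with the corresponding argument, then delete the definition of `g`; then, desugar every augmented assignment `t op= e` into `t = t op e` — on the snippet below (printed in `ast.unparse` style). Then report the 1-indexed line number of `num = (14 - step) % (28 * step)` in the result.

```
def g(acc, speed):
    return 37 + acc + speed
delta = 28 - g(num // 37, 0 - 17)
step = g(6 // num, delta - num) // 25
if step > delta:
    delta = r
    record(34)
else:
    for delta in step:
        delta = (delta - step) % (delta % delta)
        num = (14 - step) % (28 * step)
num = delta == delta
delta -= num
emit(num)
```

9

Transformed code:
delta = 28 - (37 + num // 37 + (0 - 17))
step = (37 + 6 // num + (delta - num)) // 25
if step > delta:
    delta = r
    record(34)
else:
    for delta in step:
        delta = (delta - step) % (delta % delta)
        num = (14 - step) % (28 * step)
num = delta == delta
delta = delta - num
emit(num)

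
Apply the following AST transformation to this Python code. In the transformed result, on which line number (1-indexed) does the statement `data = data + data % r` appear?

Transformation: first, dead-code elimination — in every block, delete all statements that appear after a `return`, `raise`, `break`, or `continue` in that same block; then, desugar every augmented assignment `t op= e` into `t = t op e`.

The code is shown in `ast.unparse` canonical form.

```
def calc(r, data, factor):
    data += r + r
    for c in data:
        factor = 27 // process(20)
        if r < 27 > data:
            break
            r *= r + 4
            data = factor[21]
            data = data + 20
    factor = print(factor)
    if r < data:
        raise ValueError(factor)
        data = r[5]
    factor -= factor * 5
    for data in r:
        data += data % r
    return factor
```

Transformed code:
def calc(r, data, factor):
    data = data + (r + r)
    for c in data:
        factor = 27 // process(20)
        if r < 27 > data:
            break
    factor = print(factor)
    if r < data:
        raise ValueError(factor)
    factor = factor - factor * 5
    for data in r:
        data = data + data % r
    return factor

12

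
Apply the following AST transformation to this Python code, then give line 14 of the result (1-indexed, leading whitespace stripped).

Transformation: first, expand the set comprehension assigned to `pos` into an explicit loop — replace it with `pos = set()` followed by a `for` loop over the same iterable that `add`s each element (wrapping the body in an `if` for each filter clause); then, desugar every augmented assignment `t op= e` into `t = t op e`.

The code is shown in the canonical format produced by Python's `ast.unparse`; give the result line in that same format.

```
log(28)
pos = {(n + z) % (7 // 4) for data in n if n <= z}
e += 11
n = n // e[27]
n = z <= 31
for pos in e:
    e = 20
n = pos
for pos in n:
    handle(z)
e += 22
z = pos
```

e = e + 22

Transformed code:
log(28)
pos = set()
for data in n:
    if n <= z:
        pos.add((n + z) % (7 // 4))
e = e + 11
n = n // e[27]
n = z <= 31
for pos in e:
    e = 20
n = pos
for pos in n:
    handle(z)
e = e + 22
z = pos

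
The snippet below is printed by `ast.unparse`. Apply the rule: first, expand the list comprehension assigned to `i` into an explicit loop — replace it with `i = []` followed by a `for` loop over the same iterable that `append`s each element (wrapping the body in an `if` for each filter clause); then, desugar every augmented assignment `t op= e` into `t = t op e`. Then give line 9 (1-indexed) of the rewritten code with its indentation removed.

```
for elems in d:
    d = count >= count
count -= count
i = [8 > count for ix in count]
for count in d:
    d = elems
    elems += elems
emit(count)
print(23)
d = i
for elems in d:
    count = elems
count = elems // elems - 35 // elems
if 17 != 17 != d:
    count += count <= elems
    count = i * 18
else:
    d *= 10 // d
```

Transformed code:
for elems in d:
    d = count >= count
count = count - count
i = []
for ix in count:
    i.append(8 > count)
for count in d:
    d = elems
    elems = elems + elems
emit(count)
print(23)
d = i
for elems in d:
    count = elems
count = elems // elems - 35 // elems
if 17 != 17 != d:
    count = count + (count <= elems)
    count = i * 18
else:
    d = d * (10 // d)

elems = elems + elems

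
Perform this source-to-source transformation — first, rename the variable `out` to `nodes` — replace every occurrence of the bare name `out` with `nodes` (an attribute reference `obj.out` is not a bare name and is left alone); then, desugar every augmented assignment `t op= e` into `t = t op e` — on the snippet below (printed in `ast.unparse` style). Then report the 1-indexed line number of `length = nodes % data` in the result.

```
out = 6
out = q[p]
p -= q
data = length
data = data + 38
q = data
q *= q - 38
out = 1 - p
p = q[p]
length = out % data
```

10

Transformed code:
nodes = 6
nodes = q[p]
p = p - q
data = length
data = data + 38
q = data
q = q * (q - 38)
nodes = 1 - p
p = q[p]
length = nodes % data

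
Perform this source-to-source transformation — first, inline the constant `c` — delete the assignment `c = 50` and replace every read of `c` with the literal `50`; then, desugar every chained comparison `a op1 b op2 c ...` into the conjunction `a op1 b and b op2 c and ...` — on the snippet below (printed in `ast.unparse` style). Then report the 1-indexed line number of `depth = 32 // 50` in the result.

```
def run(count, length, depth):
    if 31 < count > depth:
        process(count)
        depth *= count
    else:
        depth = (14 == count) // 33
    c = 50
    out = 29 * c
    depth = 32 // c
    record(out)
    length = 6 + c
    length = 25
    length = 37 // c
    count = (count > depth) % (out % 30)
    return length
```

8

Transformed code:
def run(count, length, depth):
    if 31 < count and count > depth:
        process(count)
        depth *= count
    else:
        depth = (14 == count) // 33
    out = 29 * 50
    depth = 32 // 50
    record(out)
    length = 6 + 50
    length = 25
    length = 37 // 50
    count = (count > depth) % (out % 30)
    return length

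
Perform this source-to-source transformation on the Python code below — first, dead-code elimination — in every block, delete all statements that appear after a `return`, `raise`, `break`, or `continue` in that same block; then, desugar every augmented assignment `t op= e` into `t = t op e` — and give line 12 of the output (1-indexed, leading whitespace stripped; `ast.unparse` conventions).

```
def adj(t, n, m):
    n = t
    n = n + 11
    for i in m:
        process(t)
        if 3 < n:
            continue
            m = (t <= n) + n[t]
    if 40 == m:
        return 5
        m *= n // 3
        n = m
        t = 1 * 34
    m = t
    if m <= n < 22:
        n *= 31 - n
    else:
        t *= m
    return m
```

n = n * (31 - n)

Transformed code:
def adj(t, n, m):
    n = t
    n = n + 11
    for i in m:
        process(t)
        if 3 < n:
            continue
    if 40 == m:
        return 5
    m = t
    if m <= n < 22:
        n = n * (31 - n)
    else:
        t = t * m
    return m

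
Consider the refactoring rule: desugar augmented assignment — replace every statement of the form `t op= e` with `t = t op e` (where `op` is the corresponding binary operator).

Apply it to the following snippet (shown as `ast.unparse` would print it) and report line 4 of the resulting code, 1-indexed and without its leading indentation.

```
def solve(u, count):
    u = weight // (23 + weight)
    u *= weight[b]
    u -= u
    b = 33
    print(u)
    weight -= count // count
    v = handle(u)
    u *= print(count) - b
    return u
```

Transformed code:
def solve(u, count):
    u = weight // (23 + weight)
    u = u * weight[b]
    u = u - u
    b = 33
    print(u)
    weight = weight - count // count
    v = handle(u)
    u = u * (print(count) - b)
    return u

u = u - u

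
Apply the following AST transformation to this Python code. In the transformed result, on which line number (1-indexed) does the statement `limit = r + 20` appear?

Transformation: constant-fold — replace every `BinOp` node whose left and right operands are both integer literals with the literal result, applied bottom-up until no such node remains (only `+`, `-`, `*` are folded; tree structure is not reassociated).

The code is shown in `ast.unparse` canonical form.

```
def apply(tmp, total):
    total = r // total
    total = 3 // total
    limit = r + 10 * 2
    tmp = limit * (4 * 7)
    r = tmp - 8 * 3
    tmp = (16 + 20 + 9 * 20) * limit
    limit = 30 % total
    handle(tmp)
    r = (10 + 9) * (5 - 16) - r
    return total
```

Transformed code:
def apply(tmp, total):
    total = r // total
    total = 3 // total
    limit = r + 20
    tmp = limit * 28
    r = tmp - 24
    tmp = 216 * limit
    limit = 30 % total
    handle(tmp)
    r = -209 - r
    return total

4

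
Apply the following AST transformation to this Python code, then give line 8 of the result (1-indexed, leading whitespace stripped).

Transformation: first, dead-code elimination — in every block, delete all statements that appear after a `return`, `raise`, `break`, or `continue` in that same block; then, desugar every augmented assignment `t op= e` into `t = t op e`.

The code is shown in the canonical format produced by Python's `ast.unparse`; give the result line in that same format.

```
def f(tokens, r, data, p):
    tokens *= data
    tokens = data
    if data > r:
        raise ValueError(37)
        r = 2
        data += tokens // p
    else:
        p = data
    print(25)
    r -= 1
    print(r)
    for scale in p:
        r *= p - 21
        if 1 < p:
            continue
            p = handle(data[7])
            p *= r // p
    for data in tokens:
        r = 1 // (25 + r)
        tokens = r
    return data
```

Transformed code:
def f(tokens, r, data, p):
    tokens = tokens * data
    tokens = data
    if data > r:
        raise ValueError(37)
    else:
        p = data
    print(25)
    r = r - 1
    print(r)
    for scale in p:
        r = r * (p - 21)
        if 1 < p:
            continue
    for data in tokens:
        r = 1 // (25 + r)
        tokens = r
    return data

print(25)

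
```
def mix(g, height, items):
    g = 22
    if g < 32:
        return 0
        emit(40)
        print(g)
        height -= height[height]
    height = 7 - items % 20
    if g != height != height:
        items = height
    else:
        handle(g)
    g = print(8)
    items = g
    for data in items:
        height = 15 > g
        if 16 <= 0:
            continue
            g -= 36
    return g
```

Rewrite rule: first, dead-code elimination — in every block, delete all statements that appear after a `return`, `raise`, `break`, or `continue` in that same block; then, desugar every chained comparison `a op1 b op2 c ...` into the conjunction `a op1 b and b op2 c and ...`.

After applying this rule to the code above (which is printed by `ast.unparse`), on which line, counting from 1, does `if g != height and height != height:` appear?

6

Transformed code:
def mix(g, height, items):
    g = 22
    if g < 32:
        return 0
    height = 7 - items % 20
    if g != height and height != height:
        items = height
    else:
        handle(g)
    g = print(8)
    items = g
    for data in items:
        height = 15 > g
        if 16 <= 0:
            continue
    return g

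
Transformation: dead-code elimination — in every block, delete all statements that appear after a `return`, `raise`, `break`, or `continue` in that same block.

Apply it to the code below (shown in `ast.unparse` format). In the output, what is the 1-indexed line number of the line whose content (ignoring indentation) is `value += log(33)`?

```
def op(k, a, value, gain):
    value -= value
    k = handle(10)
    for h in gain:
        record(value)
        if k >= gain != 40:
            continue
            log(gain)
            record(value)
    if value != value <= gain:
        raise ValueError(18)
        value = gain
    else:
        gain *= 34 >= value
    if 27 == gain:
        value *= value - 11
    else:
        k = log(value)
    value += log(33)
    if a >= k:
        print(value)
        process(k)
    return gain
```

Transformed code:
def op(k, a, value, gain):
    value -= value
    k = handle(10)
    for h in gain:
        record(value)
        if k >= gain != 40:
            continue
    if value != value <= gain:
        raise ValueError(18)
    else:
        gain *= 34 >= value
    if 27 == gain:
        value *= value - 11
    else:
        k = log(value)
    value += log(33)
    if a >= k:
        print(value)
        process(k)
    return gain

16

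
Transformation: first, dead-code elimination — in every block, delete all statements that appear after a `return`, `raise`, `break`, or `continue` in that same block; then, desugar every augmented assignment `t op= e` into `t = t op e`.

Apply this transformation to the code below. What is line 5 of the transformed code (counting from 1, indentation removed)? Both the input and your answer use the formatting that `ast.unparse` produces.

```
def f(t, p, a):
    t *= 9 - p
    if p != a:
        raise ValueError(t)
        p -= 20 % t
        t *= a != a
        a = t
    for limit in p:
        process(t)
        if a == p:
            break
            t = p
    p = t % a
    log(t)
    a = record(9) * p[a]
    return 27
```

for limit in p:

Transformed code:
def f(t, p, a):
    t = t * (9 - p)
    if p != a:
        raise ValueError(t)
    for limit in p:
        process(t)
        if a == p:
            break
    p = t % a
    log(t)
    a = record(9) * p[a]
    return 27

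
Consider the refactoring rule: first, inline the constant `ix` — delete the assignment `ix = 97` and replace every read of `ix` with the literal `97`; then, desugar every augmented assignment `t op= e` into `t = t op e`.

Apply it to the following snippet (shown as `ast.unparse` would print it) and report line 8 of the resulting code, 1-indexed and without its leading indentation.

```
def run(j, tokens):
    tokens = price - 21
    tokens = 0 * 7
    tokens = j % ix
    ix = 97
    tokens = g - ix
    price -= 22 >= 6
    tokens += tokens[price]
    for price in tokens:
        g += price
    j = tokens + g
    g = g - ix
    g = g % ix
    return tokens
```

Transformed code:
def run(j, tokens):
    tokens = price - 21
    tokens = 0 * 7
    tokens = j % 97
    tokens = g - 97
    price = price - (22 >= 6)
    tokens = tokens + tokens[price]
    for price in tokens:
        g = g + price
    j = tokens + g
    g = g - 97
    g = g % 97
    return tokens

for price in tokens:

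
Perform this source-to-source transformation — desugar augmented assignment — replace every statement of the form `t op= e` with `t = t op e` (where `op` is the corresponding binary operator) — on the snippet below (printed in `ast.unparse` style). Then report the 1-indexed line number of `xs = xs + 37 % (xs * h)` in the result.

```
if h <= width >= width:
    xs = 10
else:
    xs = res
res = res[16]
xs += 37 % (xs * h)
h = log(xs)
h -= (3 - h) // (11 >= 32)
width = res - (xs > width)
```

6

Transformed code:
if h <= width >= width:
    xs = 10
else:
    xs = res
res = res[16]
xs = xs + 37 % (xs * h)
h = log(xs)
h = h - (3 - h) // (11 >= 32)
width = res - (xs > width)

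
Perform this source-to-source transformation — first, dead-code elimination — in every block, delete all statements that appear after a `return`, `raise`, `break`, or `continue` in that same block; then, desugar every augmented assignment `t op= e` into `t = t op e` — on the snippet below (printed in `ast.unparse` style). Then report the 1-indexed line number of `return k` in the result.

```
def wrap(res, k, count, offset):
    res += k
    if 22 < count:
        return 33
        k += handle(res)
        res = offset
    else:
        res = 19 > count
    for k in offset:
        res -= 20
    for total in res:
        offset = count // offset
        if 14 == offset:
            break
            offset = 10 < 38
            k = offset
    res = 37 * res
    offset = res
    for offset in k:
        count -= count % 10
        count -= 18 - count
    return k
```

Transformed code:
def wrap(res, k, count, offset):
    res = res + k
    if 22 < count:
        return 33
    else:
        res = 19 > count
    for k in offset:
        res = res - 20
    for total in res:
        offset = count // offset
        if 14 == offset:
            break
    res = 37 * res
    offset = res
    for offset in k:
        count = count - count % 10
        count = count - (18 - count)
    return k

18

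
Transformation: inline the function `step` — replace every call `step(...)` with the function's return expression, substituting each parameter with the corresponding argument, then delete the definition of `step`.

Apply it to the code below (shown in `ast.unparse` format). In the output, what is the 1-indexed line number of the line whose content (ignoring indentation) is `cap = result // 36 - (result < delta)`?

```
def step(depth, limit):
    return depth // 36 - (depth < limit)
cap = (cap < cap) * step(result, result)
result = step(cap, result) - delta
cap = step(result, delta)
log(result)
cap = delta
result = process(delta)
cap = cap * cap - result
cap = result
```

3

Transformed code:
cap = (cap < cap) * (result // 36 - (result < result))
result = cap // 36 - (cap < result) - delta
cap = result // 36 - (result < delta)
log(result)
cap = delta
result = process(delta)
cap = cap * cap - result
cap = result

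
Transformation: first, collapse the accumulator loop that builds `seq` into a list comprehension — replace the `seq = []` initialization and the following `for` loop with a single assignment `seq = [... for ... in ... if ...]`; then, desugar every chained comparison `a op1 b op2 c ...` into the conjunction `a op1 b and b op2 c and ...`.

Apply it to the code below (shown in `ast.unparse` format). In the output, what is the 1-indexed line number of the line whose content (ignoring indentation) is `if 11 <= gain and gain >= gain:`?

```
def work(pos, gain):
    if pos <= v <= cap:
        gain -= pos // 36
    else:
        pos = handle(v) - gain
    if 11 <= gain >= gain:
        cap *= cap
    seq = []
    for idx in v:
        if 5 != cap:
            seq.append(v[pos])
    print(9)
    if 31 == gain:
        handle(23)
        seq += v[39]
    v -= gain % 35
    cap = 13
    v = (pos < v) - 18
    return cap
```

6

Transformed code:
def work(pos, gain):
    if pos <= v and v <= cap:
        gain -= pos // 36
    else:
        pos = handle(v) - gain
    if 11 <= gain and gain >= gain:
        cap *= cap
    seq = [v[pos] for idx in v if 5 != cap]
    print(9)
    if 31 == gain:
        handle(23)
        seq += v[39]
    v -= gain % 35
    cap = 13
    v = (pos < v) - 18
    return cap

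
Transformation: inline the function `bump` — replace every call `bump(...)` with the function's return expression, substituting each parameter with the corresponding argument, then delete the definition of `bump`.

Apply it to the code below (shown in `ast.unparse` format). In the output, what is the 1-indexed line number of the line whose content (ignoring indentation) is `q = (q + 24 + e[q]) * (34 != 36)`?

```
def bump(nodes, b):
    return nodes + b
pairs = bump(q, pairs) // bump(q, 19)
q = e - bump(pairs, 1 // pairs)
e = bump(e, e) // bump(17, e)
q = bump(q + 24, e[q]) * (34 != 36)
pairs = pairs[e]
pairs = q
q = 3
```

Transformed code:
pairs = (q + pairs) // (q + 19)
q = e - (pairs + 1 // pairs)
e = (e + e) // (17 + e)
q = (q + 24 + e[q]) * (34 != 36)
pairs = pairs[e]
pairs = q
q = 3

4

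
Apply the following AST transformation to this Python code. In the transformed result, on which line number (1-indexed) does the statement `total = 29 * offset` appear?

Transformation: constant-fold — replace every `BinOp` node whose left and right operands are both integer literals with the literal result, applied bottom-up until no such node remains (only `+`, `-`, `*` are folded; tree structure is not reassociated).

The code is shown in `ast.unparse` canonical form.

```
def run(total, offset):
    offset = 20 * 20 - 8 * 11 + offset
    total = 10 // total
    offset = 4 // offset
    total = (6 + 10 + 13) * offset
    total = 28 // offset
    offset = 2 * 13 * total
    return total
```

5

Transformed code:
def run(total, offset):
    offset = 312 + offset
    total = 10 // total
    offset = 4 // offset
    total = 29 * offset
    total = 28 // offset
    offset = 26 * total
    return total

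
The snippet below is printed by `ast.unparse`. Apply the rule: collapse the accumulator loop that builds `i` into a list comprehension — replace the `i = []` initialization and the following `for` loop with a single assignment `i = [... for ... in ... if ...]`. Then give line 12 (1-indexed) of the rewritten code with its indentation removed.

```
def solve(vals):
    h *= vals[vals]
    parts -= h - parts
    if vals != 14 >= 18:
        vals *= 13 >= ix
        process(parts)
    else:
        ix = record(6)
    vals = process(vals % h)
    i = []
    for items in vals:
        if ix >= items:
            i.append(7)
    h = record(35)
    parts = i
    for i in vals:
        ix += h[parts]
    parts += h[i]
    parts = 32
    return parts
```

Transformed code:
def solve(vals):
    h *= vals[vals]
    parts -= h - parts
    if vals != 14 >= 18:
        vals *= 13 >= ix
        process(parts)
    else:
        ix = record(6)
    vals = process(vals % h)
    i = [7 for items in vals if ix >= items]
    h = record(35)
    parts = i
    for i in vals:
        ix += h[parts]
    parts += h[i]
    parts = 32
    return parts

parts = i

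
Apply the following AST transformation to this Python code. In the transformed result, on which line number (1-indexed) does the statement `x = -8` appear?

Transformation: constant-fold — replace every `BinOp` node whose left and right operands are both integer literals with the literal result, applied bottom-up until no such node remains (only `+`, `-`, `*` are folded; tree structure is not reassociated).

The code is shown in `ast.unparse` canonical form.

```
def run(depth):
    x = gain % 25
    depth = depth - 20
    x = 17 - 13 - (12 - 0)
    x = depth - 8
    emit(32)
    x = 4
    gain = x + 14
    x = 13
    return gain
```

4

Transformed code:
def run(depth):
    x = gain % 25
    depth = depth - 20
    x = -8
    x = depth - 8
    emit(32)
    x = 4
    gain = x + 14
    x = 13
    return gain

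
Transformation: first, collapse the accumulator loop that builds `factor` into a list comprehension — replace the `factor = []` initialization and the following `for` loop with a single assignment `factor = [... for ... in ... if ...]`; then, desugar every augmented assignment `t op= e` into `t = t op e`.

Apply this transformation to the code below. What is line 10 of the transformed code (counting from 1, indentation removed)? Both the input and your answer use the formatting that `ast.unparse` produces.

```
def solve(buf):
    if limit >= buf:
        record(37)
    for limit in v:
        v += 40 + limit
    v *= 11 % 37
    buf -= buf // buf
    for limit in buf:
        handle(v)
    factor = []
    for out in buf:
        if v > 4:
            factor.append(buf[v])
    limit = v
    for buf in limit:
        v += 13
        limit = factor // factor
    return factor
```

factor = [buf[v] for out in buf if v > 4]

Transformed code:
def solve(buf):
    if limit >= buf:
        record(37)
    for limit in v:
        v = v + (40 + limit)
    v = v * (11 % 37)
    buf = buf - buf // buf
    for limit in buf:
        handle(v)
    factor = [buf[v] for out in buf if v > 4]
    limit = v
    for buf in limit:
        v = v + 13
        limit = factor // factor
    return factor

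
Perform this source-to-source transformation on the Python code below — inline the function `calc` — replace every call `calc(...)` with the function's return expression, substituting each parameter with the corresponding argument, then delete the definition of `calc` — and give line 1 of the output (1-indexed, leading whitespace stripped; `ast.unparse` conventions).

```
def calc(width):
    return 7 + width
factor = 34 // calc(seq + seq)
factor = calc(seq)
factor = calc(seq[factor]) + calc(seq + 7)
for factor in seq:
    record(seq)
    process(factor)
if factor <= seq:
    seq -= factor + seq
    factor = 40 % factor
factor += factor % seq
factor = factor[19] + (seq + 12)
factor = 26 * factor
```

Transformed code:
factor = 34 // (7 + (seq + seq))
factor = 7 + seq
factor = 7 + seq[factor] + (7 + (seq + 7))
for factor in seq:
    record(seq)
    process(factor)
if factor <= seq:
    seq -= factor + seq
    factor = 40 % factor
factor += factor % seq
factor = factor[19] + (seq + 12)
factor = 26 * factor

factor = 34 // (7 + (seq + seq))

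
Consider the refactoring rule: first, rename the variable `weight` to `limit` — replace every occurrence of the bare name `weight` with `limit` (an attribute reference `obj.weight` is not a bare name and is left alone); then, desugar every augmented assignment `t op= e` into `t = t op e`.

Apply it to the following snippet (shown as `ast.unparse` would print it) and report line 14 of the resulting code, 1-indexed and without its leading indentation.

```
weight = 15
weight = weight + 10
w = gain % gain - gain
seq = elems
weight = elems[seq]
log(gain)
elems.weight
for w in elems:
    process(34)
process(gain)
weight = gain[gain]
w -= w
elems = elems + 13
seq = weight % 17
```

seq = limit % 17

Transformed code:
limit = 15
limit = limit + 10
w = gain % gain - gain
seq = elems
limit = elems[seq]
log(gain)
elems.weight
for w in elems:
    process(34)
process(gain)
limit = gain[gain]
w = w - w
elems = elems + 13
seq = limit % 17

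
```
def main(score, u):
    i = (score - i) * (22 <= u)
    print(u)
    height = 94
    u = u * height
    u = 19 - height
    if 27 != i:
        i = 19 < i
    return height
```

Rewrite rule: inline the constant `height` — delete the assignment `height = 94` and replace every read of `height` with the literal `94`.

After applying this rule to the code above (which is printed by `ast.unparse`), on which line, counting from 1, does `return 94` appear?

Transformed code:
def main(score, u):
    i = (score - i) * (22 <= u)
    print(u)
    u = u * 94
    u = 19 - 94
    if 27 != i:
        i = 19 < i
    return 94

8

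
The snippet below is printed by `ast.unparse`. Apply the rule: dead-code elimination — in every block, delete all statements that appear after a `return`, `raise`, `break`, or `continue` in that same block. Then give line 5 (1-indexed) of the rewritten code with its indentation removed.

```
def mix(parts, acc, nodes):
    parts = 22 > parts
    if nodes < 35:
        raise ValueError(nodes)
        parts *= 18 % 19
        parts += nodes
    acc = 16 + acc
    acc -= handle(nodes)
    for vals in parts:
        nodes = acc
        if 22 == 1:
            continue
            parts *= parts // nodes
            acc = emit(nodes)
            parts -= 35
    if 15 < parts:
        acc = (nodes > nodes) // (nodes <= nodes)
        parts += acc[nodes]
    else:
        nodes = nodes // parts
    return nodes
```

acc = 16 + acc

Transformed code:
def mix(parts, acc, nodes):
    parts = 22 > parts
    if nodes < 35:
        raise ValueError(nodes)
    acc = 16 + acc
    acc -= handle(nodes)
    for vals in parts:
        nodes = acc
        if 22 == 1:
            continue
    if 15 < parts:
        acc = (nodes > nodes) // (nodes <= nodes)
        parts += acc[nodes]
    else:
        nodes = nodes // parts
    return nodes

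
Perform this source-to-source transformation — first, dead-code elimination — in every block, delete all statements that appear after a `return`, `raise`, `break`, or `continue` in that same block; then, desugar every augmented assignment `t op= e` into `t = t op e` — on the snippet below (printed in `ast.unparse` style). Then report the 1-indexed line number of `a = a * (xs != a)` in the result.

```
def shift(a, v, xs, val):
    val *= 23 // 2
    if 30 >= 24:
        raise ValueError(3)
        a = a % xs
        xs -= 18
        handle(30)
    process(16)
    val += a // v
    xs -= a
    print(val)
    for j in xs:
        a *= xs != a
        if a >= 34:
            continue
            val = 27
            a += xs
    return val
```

Transformed code:
def shift(a, v, xs, val):
    val = val * (23 // 2)
    if 30 >= 24:
        raise ValueError(3)
    process(16)
    val = val + a // v
    xs = xs - a
    print(val)
    for j in xs:
        a = a * (xs != a)
        if a >= 34:
            continue
    return val

10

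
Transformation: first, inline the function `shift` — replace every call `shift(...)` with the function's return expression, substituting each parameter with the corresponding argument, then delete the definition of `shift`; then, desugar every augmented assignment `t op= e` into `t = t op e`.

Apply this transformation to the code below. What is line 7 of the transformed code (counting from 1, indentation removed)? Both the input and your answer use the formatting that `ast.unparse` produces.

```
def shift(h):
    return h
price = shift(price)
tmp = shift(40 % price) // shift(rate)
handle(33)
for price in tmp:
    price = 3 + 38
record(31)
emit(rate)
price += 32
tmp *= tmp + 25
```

emit(rate)

Transformed code:
price = price
tmp = 40 % price // rate
handle(33)
for price in tmp:
    price = 3 + 38
record(31)
emit(rate)
price = price + 32
tmp = tmp * (tmp + 25)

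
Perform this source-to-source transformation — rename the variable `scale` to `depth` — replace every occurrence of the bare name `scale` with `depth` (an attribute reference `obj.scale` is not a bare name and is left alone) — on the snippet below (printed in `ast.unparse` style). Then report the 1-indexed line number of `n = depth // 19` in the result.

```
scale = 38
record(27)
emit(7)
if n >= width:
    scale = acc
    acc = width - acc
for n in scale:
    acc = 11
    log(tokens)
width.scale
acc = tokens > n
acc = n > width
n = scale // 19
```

13

Transformed code:
depth = 38
record(27)
emit(7)
if n >= width:
    depth = acc
    acc = width - acc
for n in depth:
    acc = 11
    log(tokens)
width.scale
acc = tokens > n
acc = n > width
n = depth // 19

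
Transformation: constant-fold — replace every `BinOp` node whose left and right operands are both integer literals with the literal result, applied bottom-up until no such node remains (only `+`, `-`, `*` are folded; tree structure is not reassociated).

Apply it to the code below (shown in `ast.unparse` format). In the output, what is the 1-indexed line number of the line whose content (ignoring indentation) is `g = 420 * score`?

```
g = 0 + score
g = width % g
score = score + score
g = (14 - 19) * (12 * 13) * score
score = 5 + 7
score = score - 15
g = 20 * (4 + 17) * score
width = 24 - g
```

7

Transformed code:
g = 0 + score
g = width % g
score = score + score
g = -780 * score
score = 12
score = score - 15
g = 420 * score
width = 24 - g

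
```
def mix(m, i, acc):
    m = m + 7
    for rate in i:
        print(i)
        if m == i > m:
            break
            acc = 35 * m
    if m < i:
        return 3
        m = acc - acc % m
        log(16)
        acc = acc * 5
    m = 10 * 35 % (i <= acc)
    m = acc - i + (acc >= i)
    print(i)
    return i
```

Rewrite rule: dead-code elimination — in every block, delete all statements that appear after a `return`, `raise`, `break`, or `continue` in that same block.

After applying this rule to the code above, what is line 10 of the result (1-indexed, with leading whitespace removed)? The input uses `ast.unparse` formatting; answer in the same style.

m = acc - i + (acc >= i)

Transformed code:
def mix(m, i, acc):
    m = m + 7
    for rate in i:
        print(i)
        if m == i > m:
            break
    if m < i:
        return 3
    m = 10 * 35 % (i <= acc)
    m = acc - i + (acc >= i)
    print(i)
    return i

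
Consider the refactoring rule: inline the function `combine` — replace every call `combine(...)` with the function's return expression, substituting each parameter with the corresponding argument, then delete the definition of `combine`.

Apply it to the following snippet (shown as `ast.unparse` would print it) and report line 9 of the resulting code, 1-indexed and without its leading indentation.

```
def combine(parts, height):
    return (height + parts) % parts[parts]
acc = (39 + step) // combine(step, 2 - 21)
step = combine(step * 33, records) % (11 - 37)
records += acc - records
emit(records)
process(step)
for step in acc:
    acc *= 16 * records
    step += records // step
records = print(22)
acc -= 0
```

Transformed code:
acc = (39 + step) // ((2 - 21 + step) % step[step])
step = (records + step * 33) % (step * 33)[step * 33] % (11 - 37)
records += acc - records
emit(records)
process(step)
for step in acc:
    acc *= 16 * records
    step += records // step
records = print(22)
acc -= 0

records = print(22)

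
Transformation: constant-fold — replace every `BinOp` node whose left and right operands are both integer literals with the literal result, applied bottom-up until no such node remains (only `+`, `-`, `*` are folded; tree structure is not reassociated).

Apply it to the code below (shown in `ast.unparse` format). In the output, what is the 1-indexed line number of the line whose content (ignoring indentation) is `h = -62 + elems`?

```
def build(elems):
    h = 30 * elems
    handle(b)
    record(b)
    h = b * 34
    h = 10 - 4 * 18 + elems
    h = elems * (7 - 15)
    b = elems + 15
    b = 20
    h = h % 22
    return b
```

6

Transformed code:
def build(elems):
    h = 30 * elems
    handle(b)
    record(b)
    h = b * 34
    h = -62 + elems
    h = elems * -8
    b = elems + 15
    b = 20
    h = h % 22
    return b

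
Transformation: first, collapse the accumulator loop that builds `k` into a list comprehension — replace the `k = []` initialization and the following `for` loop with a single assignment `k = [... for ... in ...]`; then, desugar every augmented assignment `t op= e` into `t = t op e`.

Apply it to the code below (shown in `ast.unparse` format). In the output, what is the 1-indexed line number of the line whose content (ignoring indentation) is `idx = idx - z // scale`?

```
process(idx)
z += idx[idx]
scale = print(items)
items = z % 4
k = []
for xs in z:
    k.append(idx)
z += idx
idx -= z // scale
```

7

Transformed code:
process(idx)
z = z + idx[idx]
scale = print(items)
items = z % 4
k = [idx for xs in z]
z = z + idx
idx = idx - z // scale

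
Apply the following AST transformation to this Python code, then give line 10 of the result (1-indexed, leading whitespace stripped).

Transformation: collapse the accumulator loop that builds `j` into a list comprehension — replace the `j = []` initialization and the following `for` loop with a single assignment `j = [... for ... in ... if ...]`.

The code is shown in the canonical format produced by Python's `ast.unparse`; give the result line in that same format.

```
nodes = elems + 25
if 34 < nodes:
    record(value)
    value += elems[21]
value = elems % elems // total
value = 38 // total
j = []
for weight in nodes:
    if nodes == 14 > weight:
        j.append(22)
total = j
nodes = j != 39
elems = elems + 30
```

elems = elems + 30

Transformed code:
nodes = elems + 25
if 34 < nodes:
    record(value)
    value += elems[21]
value = elems % elems // total
value = 38 // total
j = [22 for weight in nodes if nodes == 14 > weight]
total = j
nodes = j != 39
elems = elems + 30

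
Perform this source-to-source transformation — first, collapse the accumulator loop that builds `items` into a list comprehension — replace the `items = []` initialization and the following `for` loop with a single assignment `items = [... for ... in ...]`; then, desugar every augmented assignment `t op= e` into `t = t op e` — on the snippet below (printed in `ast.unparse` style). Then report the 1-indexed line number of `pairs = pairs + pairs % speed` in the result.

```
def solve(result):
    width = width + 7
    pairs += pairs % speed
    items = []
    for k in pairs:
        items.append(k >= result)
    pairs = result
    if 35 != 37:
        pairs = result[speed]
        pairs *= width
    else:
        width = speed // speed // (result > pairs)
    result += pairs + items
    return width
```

Transformed code:
def solve(result):
    width = width + 7
    pairs = pairs + pairs % speed
    items = [k >= result for k in pairs]
    pairs = result
    if 35 != 37:
        pairs = result[speed]
        pairs = pairs * width
    else:
        width = speed // speed // (result > pairs)
    result = result + (pairs + items)
    return width

3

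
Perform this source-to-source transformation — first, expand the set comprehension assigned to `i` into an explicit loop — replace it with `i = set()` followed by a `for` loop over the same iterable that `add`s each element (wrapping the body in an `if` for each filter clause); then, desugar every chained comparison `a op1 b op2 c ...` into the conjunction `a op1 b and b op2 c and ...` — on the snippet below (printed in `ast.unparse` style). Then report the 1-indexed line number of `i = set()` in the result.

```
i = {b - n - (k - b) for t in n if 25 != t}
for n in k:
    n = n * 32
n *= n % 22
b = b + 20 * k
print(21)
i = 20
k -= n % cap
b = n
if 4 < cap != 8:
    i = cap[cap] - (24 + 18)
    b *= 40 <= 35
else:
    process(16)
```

1

Transformed code:
i = set()
for t in n:
    if 25 != t:
        i.add(b - n - (k - b))
for n in k:
    n = n * 32
n *= n % 22
b = b + 20 * k
print(21)
i = 20
k -= n % cap
b = n
if 4 < cap and cap != 8:
    i = cap[cap] - (24 + 18)
    b *= 40 <= 35
else:
    process(16)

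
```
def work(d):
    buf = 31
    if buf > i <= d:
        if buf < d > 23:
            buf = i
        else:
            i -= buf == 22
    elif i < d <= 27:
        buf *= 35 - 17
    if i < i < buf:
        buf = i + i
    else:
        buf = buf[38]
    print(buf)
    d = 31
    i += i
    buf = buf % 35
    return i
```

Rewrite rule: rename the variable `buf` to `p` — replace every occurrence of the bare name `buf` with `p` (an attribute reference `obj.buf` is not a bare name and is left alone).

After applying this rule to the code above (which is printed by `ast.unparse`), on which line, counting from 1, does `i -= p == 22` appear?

Transformed code:
def work(d):
    p = 31
    if p > i <= d:
        if p < d > 23:
            p = i
        else:
            i -= p == 22
    elif i < d <= 27:
        p *= 35 - 17
    if i < i < p:
        p = i + i
    else:
        p = p[38]
    print(p)
    d = 31
    i += i
    p = p % 35
    return i

7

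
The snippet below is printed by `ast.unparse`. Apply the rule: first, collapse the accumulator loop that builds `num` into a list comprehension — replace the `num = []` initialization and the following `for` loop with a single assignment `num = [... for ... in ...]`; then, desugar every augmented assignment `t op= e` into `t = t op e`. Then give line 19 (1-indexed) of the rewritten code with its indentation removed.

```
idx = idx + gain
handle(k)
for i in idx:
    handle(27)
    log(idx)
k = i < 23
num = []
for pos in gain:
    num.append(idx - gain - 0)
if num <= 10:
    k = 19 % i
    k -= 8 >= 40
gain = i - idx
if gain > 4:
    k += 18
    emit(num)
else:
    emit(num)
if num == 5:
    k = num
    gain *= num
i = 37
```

gain = gain * num

Transformed code:
idx = idx + gain
handle(k)
for i in idx:
    handle(27)
    log(idx)
k = i < 23
num = [idx - gain - 0 for pos in gain]
if num <= 10:
    k = 19 % i
    k = k - (8 >= 40)
gain = i - idx
if gain > 4:
    k = k + 18
    emit(num)
else:
    emit(num)
if num == 5:
    k = num
    gain = gain * num
i = 37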